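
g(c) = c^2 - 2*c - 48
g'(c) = 2*c - 2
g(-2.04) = -39.76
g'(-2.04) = -6.08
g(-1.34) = -43.52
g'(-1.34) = -4.68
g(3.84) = -40.93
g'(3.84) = 5.68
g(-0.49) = -46.78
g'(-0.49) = -2.98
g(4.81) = -34.48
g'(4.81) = 7.62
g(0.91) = -48.99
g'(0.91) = -0.18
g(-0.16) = -47.65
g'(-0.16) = -2.32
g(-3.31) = -30.42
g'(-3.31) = -8.62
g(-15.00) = 207.00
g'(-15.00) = -32.00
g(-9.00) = 51.00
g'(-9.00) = -20.00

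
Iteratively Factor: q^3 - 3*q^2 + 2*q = (q - 1)*(q^2 - 2*q) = (q - 2)*(q - 1)*(q)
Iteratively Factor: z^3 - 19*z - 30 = (z + 3)*(z^2 - 3*z - 10) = (z - 5)*(z + 3)*(z + 2)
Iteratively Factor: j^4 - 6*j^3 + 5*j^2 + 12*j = (j + 1)*(j^3 - 7*j^2 + 12*j) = (j - 4)*(j + 1)*(j^2 - 3*j) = (j - 4)*(j - 3)*(j + 1)*(j)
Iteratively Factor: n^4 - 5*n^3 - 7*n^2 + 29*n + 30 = (n - 5)*(n^3 - 7*n - 6) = (n - 5)*(n + 1)*(n^2 - n - 6) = (n - 5)*(n + 1)*(n + 2)*(n - 3)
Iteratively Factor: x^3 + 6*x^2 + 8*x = (x + 2)*(x^2 + 4*x) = (x + 2)*(x + 4)*(x)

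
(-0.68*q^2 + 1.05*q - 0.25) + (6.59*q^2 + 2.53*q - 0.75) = 5.91*q^2 + 3.58*q - 1.0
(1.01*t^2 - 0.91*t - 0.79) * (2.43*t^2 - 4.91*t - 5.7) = 2.4543*t^4 - 7.1704*t^3 - 3.2086*t^2 + 9.0659*t + 4.503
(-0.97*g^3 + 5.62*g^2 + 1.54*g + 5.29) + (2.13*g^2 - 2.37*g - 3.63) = -0.97*g^3 + 7.75*g^2 - 0.83*g + 1.66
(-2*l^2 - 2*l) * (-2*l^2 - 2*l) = 4*l^4 + 8*l^3 + 4*l^2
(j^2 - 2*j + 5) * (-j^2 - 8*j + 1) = -j^4 - 6*j^3 + 12*j^2 - 42*j + 5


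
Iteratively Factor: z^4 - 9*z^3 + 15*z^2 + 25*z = (z - 5)*(z^3 - 4*z^2 - 5*z) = (z - 5)^2*(z^2 + z) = (z - 5)^2*(z + 1)*(z)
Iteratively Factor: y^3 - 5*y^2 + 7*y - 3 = (y - 3)*(y^2 - 2*y + 1) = (y - 3)*(y - 1)*(y - 1)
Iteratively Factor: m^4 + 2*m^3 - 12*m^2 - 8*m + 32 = (m + 2)*(m^3 - 12*m + 16) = (m - 2)*(m + 2)*(m^2 + 2*m - 8) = (m - 2)^2*(m + 2)*(m + 4)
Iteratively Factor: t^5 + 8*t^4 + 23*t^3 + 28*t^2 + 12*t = (t + 3)*(t^4 + 5*t^3 + 8*t^2 + 4*t) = t*(t + 3)*(t^3 + 5*t^2 + 8*t + 4) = t*(t + 1)*(t + 3)*(t^2 + 4*t + 4) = t*(t + 1)*(t + 2)*(t + 3)*(t + 2)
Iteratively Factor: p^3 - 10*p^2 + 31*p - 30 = (p - 3)*(p^2 - 7*p + 10) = (p - 5)*(p - 3)*(p - 2)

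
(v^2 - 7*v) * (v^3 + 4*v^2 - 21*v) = v^5 - 3*v^4 - 49*v^3 + 147*v^2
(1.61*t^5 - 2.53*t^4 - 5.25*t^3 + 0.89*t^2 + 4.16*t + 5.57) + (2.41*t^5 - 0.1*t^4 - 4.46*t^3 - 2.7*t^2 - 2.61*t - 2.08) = 4.02*t^5 - 2.63*t^4 - 9.71*t^3 - 1.81*t^2 + 1.55*t + 3.49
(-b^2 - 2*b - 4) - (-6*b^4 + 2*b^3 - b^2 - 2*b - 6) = 6*b^4 - 2*b^3 + 2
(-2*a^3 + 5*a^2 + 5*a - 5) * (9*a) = -18*a^4 + 45*a^3 + 45*a^2 - 45*a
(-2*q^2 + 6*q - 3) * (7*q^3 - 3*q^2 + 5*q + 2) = -14*q^5 + 48*q^4 - 49*q^3 + 35*q^2 - 3*q - 6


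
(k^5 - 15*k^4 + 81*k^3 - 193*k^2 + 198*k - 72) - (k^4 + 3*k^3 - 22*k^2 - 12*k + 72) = k^5 - 16*k^4 + 78*k^3 - 171*k^2 + 210*k - 144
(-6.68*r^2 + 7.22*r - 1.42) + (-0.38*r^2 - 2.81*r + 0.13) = -7.06*r^2 + 4.41*r - 1.29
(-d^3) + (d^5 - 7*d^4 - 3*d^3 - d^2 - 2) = d^5 - 7*d^4 - 4*d^3 - d^2 - 2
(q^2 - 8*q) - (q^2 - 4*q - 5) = 5 - 4*q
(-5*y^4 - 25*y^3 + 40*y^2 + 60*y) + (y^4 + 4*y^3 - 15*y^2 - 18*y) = -4*y^4 - 21*y^3 + 25*y^2 + 42*y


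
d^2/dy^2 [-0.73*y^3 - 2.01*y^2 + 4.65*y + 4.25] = -4.38*y - 4.02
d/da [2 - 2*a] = -2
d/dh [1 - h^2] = -2*h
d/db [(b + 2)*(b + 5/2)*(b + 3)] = 3*b^2 + 15*b + 37/2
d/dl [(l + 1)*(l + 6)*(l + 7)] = 3*l^2 + 28*l + 55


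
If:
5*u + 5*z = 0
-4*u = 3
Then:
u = -3/4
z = 3/4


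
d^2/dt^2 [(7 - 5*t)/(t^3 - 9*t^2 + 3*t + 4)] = 6*(-3*(5*t - 7)*(t^2 - 6*t + 1)^2 + (5*t^2 - 30*t + (t - 3)*(5*t - 7) + 5)*(t^3 - 9*t^2 + 3*t + 4))/(t^3 - 9*t^2 + 3*t + 4)^3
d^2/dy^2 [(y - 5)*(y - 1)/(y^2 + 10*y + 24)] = 2*(-16*y^3 - 57*y^2 + 582*y + 2396)/(y^6 + 30*y^5 + 372*y^4 + 2440*y^3 + 8928*y^2 + 17280*y + 13824)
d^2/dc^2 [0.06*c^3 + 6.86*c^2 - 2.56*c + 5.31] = 0.36*c + 13.72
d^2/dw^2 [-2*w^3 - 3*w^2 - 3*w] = -12*w - 6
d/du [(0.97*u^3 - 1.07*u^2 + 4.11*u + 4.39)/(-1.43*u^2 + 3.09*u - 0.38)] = (-1.3871*u^4 + 5.9946*u^3 + 1.4652*u^2 + 13.3686*u - 15.1269)/(2.0449*u^4 - 8.8374*u^3 + 10.6349*u^2 - 2.3484*u + 0.1444)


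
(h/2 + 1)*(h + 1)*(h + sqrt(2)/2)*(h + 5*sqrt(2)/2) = h^4/2 + 3*h^3/2 + 3*sqrt(2)*h^3/2 + 9*h^2/4 + 9*sqrt(2)*h^2/2 + 15*h/4 + 3*sqrt(2)*h + 5/2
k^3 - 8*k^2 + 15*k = k*(k - 5)*(k - 3)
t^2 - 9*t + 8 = (t - 8)*(t - 1)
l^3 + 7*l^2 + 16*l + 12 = (l + 2)^2*(l + 3)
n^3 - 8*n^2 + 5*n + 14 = (n - 7)*(n - 2)*(n + 1)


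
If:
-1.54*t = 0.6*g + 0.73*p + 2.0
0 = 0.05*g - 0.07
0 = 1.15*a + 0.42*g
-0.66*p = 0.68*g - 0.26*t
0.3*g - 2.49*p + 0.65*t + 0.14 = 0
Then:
No Solution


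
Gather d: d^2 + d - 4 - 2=d^2 + d - 6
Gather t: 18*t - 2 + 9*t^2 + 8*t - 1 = 9*t^2 + 26*t - 3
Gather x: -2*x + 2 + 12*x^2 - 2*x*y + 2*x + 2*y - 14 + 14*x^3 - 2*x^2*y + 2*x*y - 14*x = 14*x^3 + x^2*(12 - 2*y) - 14*x + 2*y - 12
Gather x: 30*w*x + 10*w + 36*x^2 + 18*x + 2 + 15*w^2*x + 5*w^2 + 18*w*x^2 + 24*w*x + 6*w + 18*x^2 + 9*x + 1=5*w^2 + 16*w + x^2*(18*w + 54) + x*(15*w^2 + 54*w + 27) + 3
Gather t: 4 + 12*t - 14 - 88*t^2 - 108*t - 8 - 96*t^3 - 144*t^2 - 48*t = -96*t^3 - 232*t^2 - 144*t - 18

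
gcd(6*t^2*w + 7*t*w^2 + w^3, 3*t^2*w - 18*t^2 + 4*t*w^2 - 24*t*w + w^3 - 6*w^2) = t + w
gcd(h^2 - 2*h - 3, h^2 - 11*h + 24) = h - 3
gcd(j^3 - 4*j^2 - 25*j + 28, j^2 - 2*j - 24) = j + 4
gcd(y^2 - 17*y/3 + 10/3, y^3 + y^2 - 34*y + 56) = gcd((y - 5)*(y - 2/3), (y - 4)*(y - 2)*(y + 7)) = 1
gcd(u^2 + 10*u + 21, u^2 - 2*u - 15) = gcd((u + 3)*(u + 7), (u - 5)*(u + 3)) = u + 3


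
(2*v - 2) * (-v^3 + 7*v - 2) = -2*v^4 + 2*v^3 + 14*v^2 - 18*v + 4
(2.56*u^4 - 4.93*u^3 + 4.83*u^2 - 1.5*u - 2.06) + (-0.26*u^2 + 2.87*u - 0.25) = 2.56*u^4 - 4.93*u^3 + 4.57*u^2 + 1.37*u - 2.31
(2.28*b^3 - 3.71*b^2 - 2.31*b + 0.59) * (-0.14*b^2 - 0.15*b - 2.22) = -0.3192*b^5 + 0.1774*b^4 - 4.1817*b^3 + 8.5001*b^2 + 5.0397*b - 1.3098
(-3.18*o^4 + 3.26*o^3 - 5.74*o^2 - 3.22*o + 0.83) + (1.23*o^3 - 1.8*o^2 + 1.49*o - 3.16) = -3.18*o^4 + 4.49*o^3 - 7.54*o^2 - 1.73*o - 2.33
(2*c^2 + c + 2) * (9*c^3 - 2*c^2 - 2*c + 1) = 18*c^5 + 5*c^4 + 12*c^3 - 4*c^2 - 3*c + 2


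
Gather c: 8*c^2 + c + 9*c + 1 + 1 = 8*c^2 + 10*c + 2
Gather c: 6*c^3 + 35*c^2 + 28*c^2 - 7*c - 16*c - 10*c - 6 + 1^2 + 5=6*c^3 + 63*c^2 - 33*c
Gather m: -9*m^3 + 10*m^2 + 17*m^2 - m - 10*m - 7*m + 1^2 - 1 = -9*m^3 + 27*m^2 - 18*m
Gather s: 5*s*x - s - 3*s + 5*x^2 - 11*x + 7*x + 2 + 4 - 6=s*(5*x - 4) + 5*x^2 - 4*x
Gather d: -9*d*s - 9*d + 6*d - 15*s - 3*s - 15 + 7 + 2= d*(-9*s - 3) - 18*s - 6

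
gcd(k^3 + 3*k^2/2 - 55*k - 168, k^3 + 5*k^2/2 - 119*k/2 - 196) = k^2 - 9*k/2 - 28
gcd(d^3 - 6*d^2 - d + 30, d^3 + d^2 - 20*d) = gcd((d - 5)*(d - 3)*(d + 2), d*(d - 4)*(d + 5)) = 1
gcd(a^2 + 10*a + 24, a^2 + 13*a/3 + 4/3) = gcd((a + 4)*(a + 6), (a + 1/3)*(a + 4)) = a + 4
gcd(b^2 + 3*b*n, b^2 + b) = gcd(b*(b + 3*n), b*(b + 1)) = b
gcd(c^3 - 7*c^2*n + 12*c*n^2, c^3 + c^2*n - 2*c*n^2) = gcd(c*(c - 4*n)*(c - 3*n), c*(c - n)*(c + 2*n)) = c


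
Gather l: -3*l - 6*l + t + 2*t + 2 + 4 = -9*l + 3*t + 6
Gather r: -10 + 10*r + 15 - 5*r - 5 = 5*r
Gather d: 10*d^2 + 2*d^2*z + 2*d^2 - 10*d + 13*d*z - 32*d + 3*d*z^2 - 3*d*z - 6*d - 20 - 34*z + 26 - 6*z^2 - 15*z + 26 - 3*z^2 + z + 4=d^2*(2*z + 12) + d*(3*z^2 + 10*z - 48) - 9*z^2 - 48*z + 36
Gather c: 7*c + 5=7*c + 5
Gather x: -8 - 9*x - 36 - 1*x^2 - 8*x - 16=-x^2 - 17*x - 60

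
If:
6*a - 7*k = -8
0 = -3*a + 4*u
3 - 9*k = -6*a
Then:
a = -17/4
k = -5/2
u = -51/16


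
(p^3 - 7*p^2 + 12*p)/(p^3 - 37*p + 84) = p/(p + 7)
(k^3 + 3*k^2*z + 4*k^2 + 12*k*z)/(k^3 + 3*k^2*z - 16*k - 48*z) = k/(k - 4)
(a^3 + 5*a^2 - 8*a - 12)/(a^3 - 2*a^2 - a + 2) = (a + 6)/(a - 1)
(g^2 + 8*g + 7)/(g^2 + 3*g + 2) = (g + 7)/(g + 2)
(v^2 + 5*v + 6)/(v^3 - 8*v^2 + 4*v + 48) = (v + 3)/(v^2 - 10*v + 24)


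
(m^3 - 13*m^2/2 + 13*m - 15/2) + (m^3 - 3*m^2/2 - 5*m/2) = 2*m^3 - 8*m^2 + 21*m/2 - 15/2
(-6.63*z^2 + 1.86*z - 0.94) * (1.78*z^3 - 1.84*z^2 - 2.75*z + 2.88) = -11.8014*z^5 + 15.51*z^4 + 13.1369*z^3 - 22.4798*z^2 + 7.9418*z - 2.7072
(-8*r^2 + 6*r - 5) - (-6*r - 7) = -8*r^2 + 12*r + 2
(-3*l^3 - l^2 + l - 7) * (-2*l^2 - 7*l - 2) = 6*l^5 + 23*l^4 + 11*l^3 + 9*l^2 + 47*l + 14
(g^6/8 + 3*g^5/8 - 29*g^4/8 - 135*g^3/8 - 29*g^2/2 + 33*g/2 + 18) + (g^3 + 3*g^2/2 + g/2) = g^6/8 + 3*g^5/8 - 29*g^4/8 - 127*g^3/8 - 13*g^2 + 17*g + 18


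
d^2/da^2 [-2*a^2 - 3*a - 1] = -4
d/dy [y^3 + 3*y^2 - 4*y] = 3*y^2 + 6*y - 4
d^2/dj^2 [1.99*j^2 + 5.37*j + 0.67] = 3.98000000000000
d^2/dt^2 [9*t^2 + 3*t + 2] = 18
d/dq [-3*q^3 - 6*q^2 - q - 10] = -9*q^2 - 12*q - 1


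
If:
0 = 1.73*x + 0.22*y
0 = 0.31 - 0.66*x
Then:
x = 0.47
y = -3.69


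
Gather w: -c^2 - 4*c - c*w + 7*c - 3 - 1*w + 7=-c^2 + 3*c + w*(-c - 1) + 4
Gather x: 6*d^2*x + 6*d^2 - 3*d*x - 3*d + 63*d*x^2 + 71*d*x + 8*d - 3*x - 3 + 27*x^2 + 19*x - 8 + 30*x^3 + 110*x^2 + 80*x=6*d^2 + 5*d + 30*x^3 + x^2*(63*d + 137) + x*(6*d^2 + 68*d + 96) - 11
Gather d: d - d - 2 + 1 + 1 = 0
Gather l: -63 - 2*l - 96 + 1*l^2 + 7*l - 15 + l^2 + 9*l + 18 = 2*l^2 + 14*l - 156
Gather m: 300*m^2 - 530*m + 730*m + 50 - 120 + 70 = 300*m^2 + 200*m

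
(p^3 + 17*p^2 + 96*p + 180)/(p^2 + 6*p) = p + 11 + 30/p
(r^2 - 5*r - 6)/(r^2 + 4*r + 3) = (r - 6)/(r + 3)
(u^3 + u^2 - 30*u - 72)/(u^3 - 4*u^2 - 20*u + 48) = (u + 3)/(u - 2)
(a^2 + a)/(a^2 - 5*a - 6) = a/(a - 6)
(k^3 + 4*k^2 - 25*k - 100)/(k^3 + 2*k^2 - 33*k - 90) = (k^2 - k - 20)/(k^2 - 3*k - 18)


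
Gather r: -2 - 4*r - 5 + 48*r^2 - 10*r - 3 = 48*r^2 - 14*r - 10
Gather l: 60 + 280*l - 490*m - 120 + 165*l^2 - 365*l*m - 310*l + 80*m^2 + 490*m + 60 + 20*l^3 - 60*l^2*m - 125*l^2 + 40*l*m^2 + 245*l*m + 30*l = 20*l^3 + l^2*(40 - 60*m) + l*(40*m^2 - 120*m) + 80*m^2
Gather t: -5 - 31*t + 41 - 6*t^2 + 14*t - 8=-6*t^2 - 17*t + 28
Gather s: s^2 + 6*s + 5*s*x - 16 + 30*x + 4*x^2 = s^2 + s*(5*x + 6) + 4*x^2 + 30*x - 16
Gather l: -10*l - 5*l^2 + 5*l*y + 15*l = -5*l^2 + l*(5*y + 5)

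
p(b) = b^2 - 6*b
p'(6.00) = 6.00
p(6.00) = 0.00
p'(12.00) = 18.00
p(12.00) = 72.00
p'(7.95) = 9.90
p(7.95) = 15.50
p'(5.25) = 4.50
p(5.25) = -3.94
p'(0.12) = -5.76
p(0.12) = -0.71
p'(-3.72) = -13.44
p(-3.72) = 36.16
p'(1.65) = -2.70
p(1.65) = -7.18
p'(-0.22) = -6.44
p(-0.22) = 1.37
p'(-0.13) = -6.26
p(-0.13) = 0.80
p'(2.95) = -0.10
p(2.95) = -9.00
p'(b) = 2*b - 6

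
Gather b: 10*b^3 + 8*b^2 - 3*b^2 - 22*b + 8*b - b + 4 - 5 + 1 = 10*b^3 + 5*b^2 - 15*b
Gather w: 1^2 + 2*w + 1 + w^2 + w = w^2 + 3*w + 2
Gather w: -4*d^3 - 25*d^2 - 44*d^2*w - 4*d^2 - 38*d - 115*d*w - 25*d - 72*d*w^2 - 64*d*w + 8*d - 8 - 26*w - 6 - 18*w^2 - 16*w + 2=-4*d^3 - 29*d^2 - 55*d + w^2*(-72*d - 18) + w*(-44*d^2 - 179*d - 42) - 12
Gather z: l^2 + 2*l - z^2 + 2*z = l^2 + 2*l - z^2 + 2*z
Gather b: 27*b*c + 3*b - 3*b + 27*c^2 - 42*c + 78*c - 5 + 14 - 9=27*b*c + 27*c^2 + 36*c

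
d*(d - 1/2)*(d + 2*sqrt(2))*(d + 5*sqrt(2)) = d^4 - d^3/2 + 7*sqrt(2)*d^3 - 7*sqrt(2)*d^2/2 + 20*d^2 - 10*d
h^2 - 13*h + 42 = (h - 7)*(h - 6)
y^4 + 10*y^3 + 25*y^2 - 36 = (y - 1)*(y + 2)*(y + 3)*(y + 6)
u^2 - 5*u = u*(u - 5)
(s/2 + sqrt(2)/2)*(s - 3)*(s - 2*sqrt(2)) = s^3/2 - 3*s^2/2 - sqrt(2)*s^2/2 - 2*s + 3*sqrt(2)*s/2 + 6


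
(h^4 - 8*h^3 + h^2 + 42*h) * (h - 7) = h^5 - 15*h^4 + 57*h^3 + 35*h^2 - 294*h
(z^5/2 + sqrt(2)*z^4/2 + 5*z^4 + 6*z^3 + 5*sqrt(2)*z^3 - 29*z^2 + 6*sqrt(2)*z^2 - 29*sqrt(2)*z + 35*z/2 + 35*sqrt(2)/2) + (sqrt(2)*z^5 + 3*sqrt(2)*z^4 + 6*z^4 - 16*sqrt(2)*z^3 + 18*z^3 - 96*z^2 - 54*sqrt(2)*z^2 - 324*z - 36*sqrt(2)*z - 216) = z^5/2 + sqrt(2)*z^5 + 7*sqrt(2)*z^4/2 + 11*z^4 - 11*sqrt(2)*z^3 + 24*z^3 - 125*z^2 - 48*sqrt(2)*z^2 - 613*z/2 - 65*sqrt(2)*z - 216 + 35*sqrt(2)/2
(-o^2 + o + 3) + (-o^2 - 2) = -2*o^2 + o + 1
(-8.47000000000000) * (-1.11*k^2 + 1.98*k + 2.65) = 9.4017*k^2 - 16.7706*k - 22.4455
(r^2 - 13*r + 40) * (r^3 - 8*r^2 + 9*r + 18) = r^5 - 21*r^4 + 153*r^3 - 419*r^2 + 126*r + 720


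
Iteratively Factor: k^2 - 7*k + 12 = (k - 3)*(k - 4)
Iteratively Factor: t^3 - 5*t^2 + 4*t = (t - 4)*(t^2 - t) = t*(t - 4)*(t - 1)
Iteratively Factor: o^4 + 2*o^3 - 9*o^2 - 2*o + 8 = (o + 4)*(o^3 - 2*o^2 - o + 2) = (o + 1)*(o + 4)*(o^2 - 3*o + 2) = (o - 2)*(o + 1)*(o + 4)*(o - 1)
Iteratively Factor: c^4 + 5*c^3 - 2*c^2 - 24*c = (c - 2)*(c^3 + 7*c^2 + 12*c) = (c - 2)*(c + 4)*(c^2 + 3*c) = (c - 2)*(c + 3)*(c + 4)*(c)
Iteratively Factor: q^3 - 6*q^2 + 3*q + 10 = (q - 5)*(q^2 - q - 2) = (q - 5)*(q - 2)*(q + 1)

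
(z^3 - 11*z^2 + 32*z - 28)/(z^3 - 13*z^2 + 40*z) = (z^3 - 11*z^2 + 32*z - 28)/(z*(z^2 - 13*z + 40))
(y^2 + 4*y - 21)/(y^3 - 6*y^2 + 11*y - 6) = (y + 7)/(y^2 - 3*y + 2)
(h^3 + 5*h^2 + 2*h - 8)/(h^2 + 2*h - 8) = (h^2 + h - 2)/(h - 2)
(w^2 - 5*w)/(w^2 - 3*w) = (w - 5)/(w - 3)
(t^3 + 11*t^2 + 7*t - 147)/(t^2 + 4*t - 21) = t + 7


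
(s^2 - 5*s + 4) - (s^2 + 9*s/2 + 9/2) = -19*s/2 - 1/2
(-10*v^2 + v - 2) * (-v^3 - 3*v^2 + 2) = 10*v^5 + 29*v^4 - v^3 - 14*v^2 + 2*v - 4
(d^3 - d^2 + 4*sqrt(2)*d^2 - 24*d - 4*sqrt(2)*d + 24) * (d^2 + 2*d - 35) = d^5 + d^4 + 4*sqrt(2)*d^4 - 61*d^3 + 4*sqrt(2)*d^3 - 148*sqrt(2)*d^2 + 11*d^2 + 140*sqrt(2)*d + 888*d - 840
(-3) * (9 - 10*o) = 30*o - 27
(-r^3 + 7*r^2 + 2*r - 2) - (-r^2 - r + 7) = -r^3 + 8*r^2 + 3*r - 9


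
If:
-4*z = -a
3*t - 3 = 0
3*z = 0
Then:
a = 0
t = 1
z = 0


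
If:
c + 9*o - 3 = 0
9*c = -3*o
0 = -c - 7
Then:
No Solution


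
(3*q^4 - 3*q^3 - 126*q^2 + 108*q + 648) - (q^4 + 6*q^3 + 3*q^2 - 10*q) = 2*q^4 - 9*q^3 - 129*q^2 + 118*q + 648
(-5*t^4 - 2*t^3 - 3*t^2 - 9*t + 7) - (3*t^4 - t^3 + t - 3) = -8*t^4 - t^3 - 3*t^2 - 10*t + 10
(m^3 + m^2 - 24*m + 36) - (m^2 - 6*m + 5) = m^3 - 18*m + 31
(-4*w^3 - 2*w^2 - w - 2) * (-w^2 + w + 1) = 4*w^5 - 2*w^4 - 5*w^3 - w^2 - 3*w - 2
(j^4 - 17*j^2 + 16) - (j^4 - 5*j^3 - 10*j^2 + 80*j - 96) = 5*j^3 - 7*j^2 - 80*j + 112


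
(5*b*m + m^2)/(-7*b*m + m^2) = (-5*b - m)/(7*b - m)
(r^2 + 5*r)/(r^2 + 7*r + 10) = r/(r + 2)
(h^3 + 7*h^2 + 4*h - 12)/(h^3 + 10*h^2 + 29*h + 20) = (h^3 + 7*h^2 + 4*h - 12)/(h^3 + 10*h^2 + 29*h + 20)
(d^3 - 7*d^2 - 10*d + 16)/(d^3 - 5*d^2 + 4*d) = (d^2 - 6*d - 16)/(d*(d - 4))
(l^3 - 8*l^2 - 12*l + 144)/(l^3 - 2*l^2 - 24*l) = (l - 6)/l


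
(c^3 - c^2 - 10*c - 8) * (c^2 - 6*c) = c^5 - 7*c^4 - 4*c^3 + 52*c^2 + 48*c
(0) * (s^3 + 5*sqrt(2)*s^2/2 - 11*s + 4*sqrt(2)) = 0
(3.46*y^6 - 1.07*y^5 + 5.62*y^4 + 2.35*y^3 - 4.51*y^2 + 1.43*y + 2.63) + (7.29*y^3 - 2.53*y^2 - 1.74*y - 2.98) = 3.46*y^6 - 1.07*y^5 + 5.62*y^4 + 9.64*y^3 - 7.04*y^2 - 0.31*y - 0.35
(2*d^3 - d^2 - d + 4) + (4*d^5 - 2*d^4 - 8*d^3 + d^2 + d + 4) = 4*d^5 - 2*d^4 - 6*d^3 + 8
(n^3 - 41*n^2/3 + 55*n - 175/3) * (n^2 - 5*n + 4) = n^5 - 56*n^4/3 + 382*n^3/3 - 388*n^2 + 1535*n/3 - 700/3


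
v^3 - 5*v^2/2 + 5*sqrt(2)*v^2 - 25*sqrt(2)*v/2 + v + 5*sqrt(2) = (v - 2)*(v - 1/2)*(v + 5*sqrt(2))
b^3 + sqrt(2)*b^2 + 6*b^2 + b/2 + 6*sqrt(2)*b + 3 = (b + 6)*(b + sqrt(2)/2)^2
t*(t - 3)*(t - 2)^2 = t^4 - 7*t^3 + 16*t^2 - 12*t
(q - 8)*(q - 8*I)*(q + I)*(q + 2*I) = q^4 - 8*q^3 - 5*I*q^3 + 22*q^2 + 40*I*q^2 - 176*q + 16*I*q - 128*I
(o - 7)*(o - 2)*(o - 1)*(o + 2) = o^4 - 8*o^3 + 3*o^2 + 32*o - 28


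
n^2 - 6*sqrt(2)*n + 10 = (n - 5*sqrt(2))*(n - sqrt(2))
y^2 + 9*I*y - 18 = (y + 3*I)*(y + 6*I)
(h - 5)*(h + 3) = h^2 - 2*h - 15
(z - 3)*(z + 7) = z^2 + 4*z - 21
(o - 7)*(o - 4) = o^2 - 11*o + 28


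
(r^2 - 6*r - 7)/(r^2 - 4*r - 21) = (r + 1)/(r + 3)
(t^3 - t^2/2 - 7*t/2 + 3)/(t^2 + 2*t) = t - 5/2 + 3/(2*t)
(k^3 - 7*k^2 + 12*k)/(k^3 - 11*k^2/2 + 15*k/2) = 2*(k - 4)/(2*k - 5)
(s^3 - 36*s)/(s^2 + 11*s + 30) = s*(s - 6)/(s + 5)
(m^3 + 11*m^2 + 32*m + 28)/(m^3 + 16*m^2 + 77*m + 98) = (m + 2)/(m + 7)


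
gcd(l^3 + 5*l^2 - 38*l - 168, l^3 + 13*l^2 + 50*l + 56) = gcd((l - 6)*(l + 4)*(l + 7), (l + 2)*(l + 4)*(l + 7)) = l^2 + 11*l + 28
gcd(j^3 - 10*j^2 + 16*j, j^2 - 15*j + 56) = j - 8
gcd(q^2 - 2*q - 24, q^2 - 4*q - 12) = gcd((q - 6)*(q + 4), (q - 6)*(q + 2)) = q - 6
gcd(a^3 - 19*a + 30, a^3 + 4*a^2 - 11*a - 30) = a^2 + 2*a - 15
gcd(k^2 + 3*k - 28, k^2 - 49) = k + 7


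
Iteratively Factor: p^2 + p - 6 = (p - 2)*(p + 3)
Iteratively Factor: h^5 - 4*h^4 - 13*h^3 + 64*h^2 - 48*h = (h - 1)*(h^4 - 3*h^3 - 16*h^2 + 48*h) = h*(h - 1)*(h^3 - 3*h^2 - 16*h + 48) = h*(h - 1)*(h + 4)*(h^2 - 7*h + 12) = h*(h - 4)*(h - 1)*(h + 4)*(h - 3)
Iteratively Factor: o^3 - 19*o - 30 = (o + 3)*(o^2 - 3*o - 10) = (o + 2)*(o + 3)*(o - 5)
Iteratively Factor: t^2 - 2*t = (t - 2)*(t)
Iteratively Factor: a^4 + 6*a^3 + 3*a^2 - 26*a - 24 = (a - 2)*(a^3 + 8*a^2 + 19*a + 12) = (a - 2)*(a + 3)*(a^2 + 5*a + 4) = (a - 2)*(a + 1)*(a + 3)*(a + 4)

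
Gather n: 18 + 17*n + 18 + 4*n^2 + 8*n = 4*n^2 + 25*n + 36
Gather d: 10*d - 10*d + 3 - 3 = 0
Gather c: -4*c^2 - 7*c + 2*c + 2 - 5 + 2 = -4*c^2 - 5*c - 1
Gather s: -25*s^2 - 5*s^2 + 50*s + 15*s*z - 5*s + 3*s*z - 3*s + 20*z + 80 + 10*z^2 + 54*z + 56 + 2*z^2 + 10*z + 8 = -30*s^2 + s*(18*z + 42) + 12*z^2 + 84*z + 144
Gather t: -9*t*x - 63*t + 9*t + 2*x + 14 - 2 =t*(-9*x - 54) + 2*x + 12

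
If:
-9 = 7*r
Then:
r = -9/7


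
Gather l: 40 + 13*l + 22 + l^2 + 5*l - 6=l^2 + 18*l + 56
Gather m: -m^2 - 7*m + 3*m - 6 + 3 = -m^2 - 4*m - 3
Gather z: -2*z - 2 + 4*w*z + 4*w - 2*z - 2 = 4*w + z*(4*w - 4) - 4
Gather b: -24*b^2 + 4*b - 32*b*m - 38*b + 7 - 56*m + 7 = -24*b^2 + b*(-32*m - 34) - 56*m + 14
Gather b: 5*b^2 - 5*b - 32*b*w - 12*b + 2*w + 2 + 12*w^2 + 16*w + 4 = 5*b^2 + b*(-32*w - 17) + 12*w^2 + 18*w + 6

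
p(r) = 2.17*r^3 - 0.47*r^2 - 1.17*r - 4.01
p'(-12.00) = 947.55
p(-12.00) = -3807.41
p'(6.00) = 227.55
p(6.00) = 440.77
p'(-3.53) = 83.27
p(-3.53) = -101.19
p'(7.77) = 384.55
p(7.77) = 976.47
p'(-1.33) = 11.60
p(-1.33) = -8.39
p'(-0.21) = -0.69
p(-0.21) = -3.81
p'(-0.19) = -0.76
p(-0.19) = -3.82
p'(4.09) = 103.89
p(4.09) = 131.81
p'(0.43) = -0.37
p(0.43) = -4.43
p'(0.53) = 0.16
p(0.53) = -4.44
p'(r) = 6.51*r^2 - 0.94*r - 1.17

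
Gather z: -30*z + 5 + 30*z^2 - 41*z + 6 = 30*z^2 - 71*z + 11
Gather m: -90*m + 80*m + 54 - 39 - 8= 7 - 10*m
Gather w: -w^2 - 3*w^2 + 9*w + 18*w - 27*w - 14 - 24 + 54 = 16 - 4*w^2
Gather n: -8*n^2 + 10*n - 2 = -8*n^2 + 10*n - 2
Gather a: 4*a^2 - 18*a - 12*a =4*a^2 - 30*a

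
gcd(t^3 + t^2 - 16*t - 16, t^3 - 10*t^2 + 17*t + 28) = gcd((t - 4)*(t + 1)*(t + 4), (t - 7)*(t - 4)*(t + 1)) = t^2 - 3*t - 4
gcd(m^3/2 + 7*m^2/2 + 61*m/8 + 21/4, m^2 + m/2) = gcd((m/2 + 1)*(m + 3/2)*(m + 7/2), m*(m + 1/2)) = 1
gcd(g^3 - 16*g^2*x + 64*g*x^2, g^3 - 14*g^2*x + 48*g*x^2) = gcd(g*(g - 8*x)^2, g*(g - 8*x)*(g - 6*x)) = -g^2 + 8*g*x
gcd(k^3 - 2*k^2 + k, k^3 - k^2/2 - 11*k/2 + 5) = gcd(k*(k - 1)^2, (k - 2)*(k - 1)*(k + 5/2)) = k - 1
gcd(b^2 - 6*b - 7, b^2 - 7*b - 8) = b + 1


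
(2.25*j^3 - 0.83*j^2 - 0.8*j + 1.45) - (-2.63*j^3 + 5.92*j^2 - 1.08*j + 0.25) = 4.88*j^3 - 6.75*j^2 + 0.28*j + 1.2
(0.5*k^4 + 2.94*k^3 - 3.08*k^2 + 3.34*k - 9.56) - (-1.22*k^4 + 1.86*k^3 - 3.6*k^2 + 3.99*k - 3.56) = 1.72*k^4 + 1.08*k^3 + 0.52*k^2 - 0.65*k - 6.0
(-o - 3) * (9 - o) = o^2 - 6*o - 27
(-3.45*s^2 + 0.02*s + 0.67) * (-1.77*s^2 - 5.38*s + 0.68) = 6.1065*s^4 + 18.5256*s^3 - 3.6395*s^2 - 3.591*s + 0.4556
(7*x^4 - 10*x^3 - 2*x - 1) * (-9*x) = -63*x^5 + 90*x^4 + 18*x^2 + 9*x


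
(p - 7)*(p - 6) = p^2 - 13*p + 42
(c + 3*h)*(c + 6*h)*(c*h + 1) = c^3*h + 9*c^2*h^2 + c^2 + 18*c*h^3 + 9*c*h + 18*h^2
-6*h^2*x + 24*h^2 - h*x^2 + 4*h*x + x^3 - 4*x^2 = (-3*h + x)*(2*h + x)*(x - 4)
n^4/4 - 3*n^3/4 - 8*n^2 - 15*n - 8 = (n/4 + 1/2)*(n - 8)*(n + 1)*(n + 2)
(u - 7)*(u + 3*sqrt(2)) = u^2 - 7*u + 3*sqrt(2)*u - 21*sqrt(2)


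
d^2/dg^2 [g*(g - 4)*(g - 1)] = 6*g - 10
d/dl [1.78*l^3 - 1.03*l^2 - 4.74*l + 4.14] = 5.34*l^2 - 2.06*l - 4.74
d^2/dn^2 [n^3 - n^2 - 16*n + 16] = 6*n - 2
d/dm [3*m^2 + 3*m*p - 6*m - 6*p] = 6*m + 3*p - 6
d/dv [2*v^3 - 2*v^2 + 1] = 2*v*(3*v - 2)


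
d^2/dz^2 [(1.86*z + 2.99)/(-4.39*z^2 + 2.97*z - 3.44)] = (-(1.86*z + 2.99)*(8.78*z - 2.97)*(17.56*z - 5.94) + (48.9924*z + 15.2038)*(4.39*z^2 - 2.97*z + 3.44))/(4.39*z^2 - 2.97*z + 3.44)^3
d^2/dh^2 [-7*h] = 0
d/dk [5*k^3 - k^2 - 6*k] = 15*k^2 - 2*k - 6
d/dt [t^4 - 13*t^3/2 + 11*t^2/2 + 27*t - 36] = 4*t^3 - 39*t^2/2 + 11*t + 27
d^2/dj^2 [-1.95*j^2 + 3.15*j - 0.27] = -3.90000000000000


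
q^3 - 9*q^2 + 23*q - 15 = (q - 5)*(q - 3)*(q - 1)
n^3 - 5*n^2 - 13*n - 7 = (n - 7)*(n + 1)^2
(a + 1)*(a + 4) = a^2 + 5*a + 4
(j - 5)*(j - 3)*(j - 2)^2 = j^4 - 12*j^3 + 51*j^2 - 92*j + 60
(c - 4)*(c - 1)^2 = c^3 - 6*c^2 + 9*c - 4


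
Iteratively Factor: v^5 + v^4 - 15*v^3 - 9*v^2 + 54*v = (v + 3)*(v^4 - 2*v^3 - 9*v^2 + 18*v) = (v - 3)*(v + 3)*(v^3 + v^2 - 6*v) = (v - 3)*(v - 2)*(v + 3)*(v^2 + 3*v) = (v - 3)*(v - 2)*(v + 3)^2*(v)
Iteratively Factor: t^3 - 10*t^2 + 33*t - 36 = (t - 4)*(t^2 - 6*t + 9) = (t - 4)*(t - 3)*(t - 3)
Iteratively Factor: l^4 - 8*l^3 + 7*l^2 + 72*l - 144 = (l - 3)*(l^3 - 5*l^2 - 8*l + 48) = (l - 4)*(l - 3)*(l^2 - l - 12) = (l - 4)*(l - 3)*(l + 3)*(l - 4)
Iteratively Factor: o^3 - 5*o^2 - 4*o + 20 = (o + 2)*(o^2 - 7*o + 10) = (o - 5)*(o + 2)*(o - 2)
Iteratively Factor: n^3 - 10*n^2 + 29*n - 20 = (n - 5)*(n^2 - 5*n + 4) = (n - 5)*(n - 4)*(n - 1)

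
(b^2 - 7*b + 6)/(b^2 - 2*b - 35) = (-b^2 + 7*b - 6)/(-b^2 + 2*b + 35)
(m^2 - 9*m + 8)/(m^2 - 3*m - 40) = (m - 1)/(m + 5)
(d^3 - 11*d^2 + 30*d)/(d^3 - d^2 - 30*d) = (d - 5)/(d + 5)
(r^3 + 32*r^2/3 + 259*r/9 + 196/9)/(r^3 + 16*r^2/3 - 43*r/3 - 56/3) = (9*r^2 + 33*r + 28)/(3*(3*r^2 - 5*r - 8))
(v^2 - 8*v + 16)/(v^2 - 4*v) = (v - 4)/v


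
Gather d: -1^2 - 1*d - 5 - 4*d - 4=-5*d - 10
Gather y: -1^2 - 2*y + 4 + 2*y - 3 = 0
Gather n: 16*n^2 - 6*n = 16*n^2 - 6*n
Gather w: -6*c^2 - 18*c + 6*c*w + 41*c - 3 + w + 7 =-6*c^2 + 23*c + w*(6*c + 1) + 4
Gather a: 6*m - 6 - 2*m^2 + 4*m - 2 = -2*m^2 + 10*m - 8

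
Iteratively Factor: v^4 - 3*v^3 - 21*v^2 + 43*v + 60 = (v + 1)*(v^3 - 4*v^2 - 17*v + 60) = (v + 1)*(v + 4)*(v^2 - 8*v + 15) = (v - 5)*(v + 1)*(v + 4)*(v - 3)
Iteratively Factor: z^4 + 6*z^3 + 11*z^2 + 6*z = (z + 1)*(z^3 + 5*z^2 + 6*z) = (z + 1)*(z + 2)*(z^2 + 3*z) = (z + 1)*(z + 2)*(z + 3)*(z)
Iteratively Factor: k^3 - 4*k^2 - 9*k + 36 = (k + 3)*(k^2 - 7*k + 12) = (k - 4)*(k + 3)*(k - 3)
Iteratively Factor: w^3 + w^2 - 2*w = (w + 2)*(w^2 - w) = w*(w + 2)*(w - 1)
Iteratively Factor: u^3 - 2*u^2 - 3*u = (u - 3)*(u^2 + u) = u*(u - 3)*(u + 1)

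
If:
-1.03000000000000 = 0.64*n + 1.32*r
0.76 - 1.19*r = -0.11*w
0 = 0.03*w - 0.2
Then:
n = -4.20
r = 1.25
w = 6.67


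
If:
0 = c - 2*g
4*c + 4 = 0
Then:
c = -1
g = -1/2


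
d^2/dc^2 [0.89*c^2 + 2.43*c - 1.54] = 1.78000000000000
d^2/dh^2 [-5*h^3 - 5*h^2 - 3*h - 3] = -30*h - 10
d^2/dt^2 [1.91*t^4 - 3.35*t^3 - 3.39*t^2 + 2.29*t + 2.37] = 22.92*t^2 - 20.1*t - 6.78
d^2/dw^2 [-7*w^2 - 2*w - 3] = -14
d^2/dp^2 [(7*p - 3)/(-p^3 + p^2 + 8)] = 2*(p^2*(3*p - 2)^2*(7*p - 3) + (21*p^2 - 14*p + (3*p - 1)*(7*p - 3))*(-p^3 + p^2 + 8))/(-p^3 + p^2 + 8)^3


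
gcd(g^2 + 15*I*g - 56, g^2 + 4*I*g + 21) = g + 7*I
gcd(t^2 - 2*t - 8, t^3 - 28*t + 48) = t - 4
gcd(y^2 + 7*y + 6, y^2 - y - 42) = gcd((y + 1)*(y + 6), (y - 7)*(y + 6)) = y + 6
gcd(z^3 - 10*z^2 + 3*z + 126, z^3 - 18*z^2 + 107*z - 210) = z^2 - 13*z + 42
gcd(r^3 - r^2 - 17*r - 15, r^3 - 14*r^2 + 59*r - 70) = r - 5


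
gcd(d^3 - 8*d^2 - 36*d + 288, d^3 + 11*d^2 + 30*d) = d + 6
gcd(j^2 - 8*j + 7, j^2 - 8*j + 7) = j^2 - 8*j + 7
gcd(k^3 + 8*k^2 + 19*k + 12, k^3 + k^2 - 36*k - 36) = k + 1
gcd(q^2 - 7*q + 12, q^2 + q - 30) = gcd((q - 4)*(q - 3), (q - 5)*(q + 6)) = 1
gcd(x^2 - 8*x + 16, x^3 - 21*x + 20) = x - 4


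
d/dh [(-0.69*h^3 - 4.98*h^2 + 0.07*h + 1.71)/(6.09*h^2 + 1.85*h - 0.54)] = (-4.2021*h^4 - 2.553*h^3 - 8.5215*h^2 - 15.4494*h - 3.2013)/(37.0881*h^4 + 22.533*h^3 - 3.1547*h^2 - 1.998*h + 0.2916)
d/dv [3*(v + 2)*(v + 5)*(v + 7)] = 9*v^2 + 84*v + 177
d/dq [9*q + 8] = 9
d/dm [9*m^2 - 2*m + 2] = 18*m - 2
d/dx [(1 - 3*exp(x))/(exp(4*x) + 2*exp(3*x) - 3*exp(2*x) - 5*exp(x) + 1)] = (9*exp(4*x) + 8*exp(3*x) - 15*exp(2*x) + 6*exp(x) + 2)*exp(x)/(exp(8*x) + 4*exp(7*x) - 2*exp(6*x) - 22*exp(5*x) - 9*exp(4*x) + 34*exp(3*x) + 19*exp(2*x) - 10*exp(x) + 1)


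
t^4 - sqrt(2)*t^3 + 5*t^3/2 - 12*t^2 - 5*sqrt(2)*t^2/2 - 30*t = t*(t + 5/2)*(t - 3*sqrt(2))*(t + 2*sqrt(2))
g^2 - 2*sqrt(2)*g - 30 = (g - 5*sqrt(2))*(g + 3*sqrt(2))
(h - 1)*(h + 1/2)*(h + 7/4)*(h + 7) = h^4 + 33*h^3/4 + 59*h^2/8 - 21*h/2 - 49/8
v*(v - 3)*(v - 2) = v^3 - 5*v^2 + 6*v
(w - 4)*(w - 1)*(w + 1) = w^3 - 4*w^2 - w + 4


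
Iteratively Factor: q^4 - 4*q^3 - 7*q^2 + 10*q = (q - 1)*(q^3 - 3*q^2 - 10*q) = q*(q - 1)*(q^2 - 3*q - 10) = q*(q - 5)*(q - 1)*(q + 2)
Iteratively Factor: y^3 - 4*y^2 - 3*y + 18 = (y - 3)*(y^2 - y - 6) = (y - 3)*(y + 2)*(y - 3)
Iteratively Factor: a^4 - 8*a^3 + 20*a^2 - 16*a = (a - 2)*(a^3 - 6*a^2 + 8*a) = (a - 4)*(a - 2)*(a^2 - 2*a) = (a - 4)*(a - 2)^2*(a)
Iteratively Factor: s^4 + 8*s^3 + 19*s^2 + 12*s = (s + 3)*(s^3 + 5*s^2 + 4*s) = (s + 3)*(s + 4)*(s^2 + s) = s*(s + 3)*(s + 4)*(s + 1)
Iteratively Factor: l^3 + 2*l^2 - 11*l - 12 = (l + 1)*(l^2 + l - 12) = (l - 3)*(l + 1)*(l + 4)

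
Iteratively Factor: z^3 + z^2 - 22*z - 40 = (z + 2)*(z^2 - z - 20) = (z + 2)*(z + 4)*(z - 5)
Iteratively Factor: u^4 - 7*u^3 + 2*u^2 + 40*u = (u + 2)*(u^3 - 9*u^2 + 20*u) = u*(u + 2)*(u^2 - 9*u + 20) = u*(u - 5)*(u + 2)*(u - 4)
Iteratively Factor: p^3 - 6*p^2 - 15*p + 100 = (p - 5)*(p^2 - p - 20) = (p - 5)^2*(p + 4)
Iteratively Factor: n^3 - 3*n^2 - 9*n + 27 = (n + 3)*(n^2 - 6*n + 9) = (n - 3)*(n + 3)*(n - 3)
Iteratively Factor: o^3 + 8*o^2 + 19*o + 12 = (o + 1)*(o^2 + 7*o + 12) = (o + 1)*(o + 4)*(o + 3)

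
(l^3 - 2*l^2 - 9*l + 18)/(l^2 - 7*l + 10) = (l^2 - 9)/(l - 5)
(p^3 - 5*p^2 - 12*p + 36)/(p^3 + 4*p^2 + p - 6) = (p^2 - 8*p + 12)/(p^2 + p - 2)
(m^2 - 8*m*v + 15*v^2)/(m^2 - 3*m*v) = (m - 5*v)/m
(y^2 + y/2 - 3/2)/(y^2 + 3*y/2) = (y - 1)/y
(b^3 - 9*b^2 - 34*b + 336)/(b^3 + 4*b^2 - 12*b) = (b^2 - 15*b + 56)/(b*(b - 2))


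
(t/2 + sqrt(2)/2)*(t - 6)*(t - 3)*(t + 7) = t^4/2 - t^3 + sqrt(2)*t^3/2 - 45*t^2/2 - sqrt(2)*t^2 - 45*sqrt(2)*t/2 + 63*t + 63*sqrt(2)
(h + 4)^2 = h^2 + 8*h + 16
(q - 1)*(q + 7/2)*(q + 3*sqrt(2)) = q^3 + 5*q^2/2 + 3*sqrt(2)*q^2 - 7*q/2 + 15*sqrt(2)*q/2 - 21*sqrt(2)/2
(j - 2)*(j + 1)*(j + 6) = j^3 + 5*j^2 - 8*j - 12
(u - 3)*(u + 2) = u^2 - u - 6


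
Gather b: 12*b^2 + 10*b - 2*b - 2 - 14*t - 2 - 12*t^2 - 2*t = 12*b^2 + 8*b - 12*t^2 - 16*t - 4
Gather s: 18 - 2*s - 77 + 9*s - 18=7*s - 77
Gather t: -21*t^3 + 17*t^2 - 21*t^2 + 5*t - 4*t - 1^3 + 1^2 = -21*t^3 - 4*t^2 + t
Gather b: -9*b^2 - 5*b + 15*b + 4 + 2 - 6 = -9*b^2 + 10*b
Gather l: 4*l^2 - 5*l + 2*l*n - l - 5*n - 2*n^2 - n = 4*l^2 + l*(2*n - 6) - 2*n^2 - 6*n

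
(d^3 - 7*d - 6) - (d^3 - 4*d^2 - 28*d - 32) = 4*d^2 + 21*d + 26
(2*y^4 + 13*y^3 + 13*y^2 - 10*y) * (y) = 2*y^5 + 13*y^4 + 13*y^3 - 10*y^2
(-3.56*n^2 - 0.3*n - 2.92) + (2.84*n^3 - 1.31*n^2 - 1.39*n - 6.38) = 2.84*n^3 - 4.87*n^2 - 1.69*n - 9.3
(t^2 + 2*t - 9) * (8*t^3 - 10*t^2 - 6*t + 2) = 8*t^5 + 6*t^4 - 98*t^3 + 80*t^2 + 58*t - 18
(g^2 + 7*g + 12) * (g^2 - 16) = g^4 + 7*g^3 - 4*g^2 - 112*g - 192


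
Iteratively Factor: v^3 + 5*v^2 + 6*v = (v)*(v^2 + 5*v + 6) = v*(v + 3)*(v + 2)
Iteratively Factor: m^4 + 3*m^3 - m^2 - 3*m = (m + 1)*(m^3 + 2*m^2 - 3*m) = (m - 1)*(m + 1)*(m^2 + 3*m) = m*(m - 1)*(m + 1)*(m + 3)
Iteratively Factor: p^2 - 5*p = (p - 5)*(p)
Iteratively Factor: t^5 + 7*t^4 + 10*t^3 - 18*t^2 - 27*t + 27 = (t + 3)*(t^4 + 4*t^3 - 2*t^2 - 12*t + 9) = (t + 3)^2*(t^3 + t^2 - 5*t + 3) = (t + 3)^3*(t^2 - 2*t + 1) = (t - 1)*(t + 3)^3*(t - 1)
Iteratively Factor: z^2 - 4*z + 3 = (z - 3)*(z - 1)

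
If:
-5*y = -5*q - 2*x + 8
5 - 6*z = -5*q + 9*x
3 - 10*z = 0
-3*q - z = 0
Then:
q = -1/10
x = 3/10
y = -79/50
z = 3/10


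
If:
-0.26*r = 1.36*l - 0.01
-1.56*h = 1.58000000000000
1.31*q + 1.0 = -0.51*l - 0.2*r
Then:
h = -1.01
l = 0.00735294117647059 - 0.191176470588235*r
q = -0.0782442748091603*r - 0.766221374045801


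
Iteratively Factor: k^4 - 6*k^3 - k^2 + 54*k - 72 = (k - 3)*(k^3 - 3*k^2 - 10*k + 24) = (k - 3)*(k + 3)*(k^2 - 6*k + 8) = (k - 3)*(k - 2)*(k + 3)*(k - 4)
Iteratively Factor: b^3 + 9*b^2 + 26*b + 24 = (b + 3)*(b^2 + 6*b + 8) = (b + 3)*(b + 4)*(b + 2)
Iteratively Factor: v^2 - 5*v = (v - 5)*(v)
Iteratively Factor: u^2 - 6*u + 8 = (u - 4)*(u - 2)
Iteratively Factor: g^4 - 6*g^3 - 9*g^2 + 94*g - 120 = (g - 2)*(g^3 - 4*g^2 - 17*g + 60) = (g - 5)*(g - 2)*(g^2 + g - 12) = (g - 5)*(g - 2)*(g + 4)*(g - 3)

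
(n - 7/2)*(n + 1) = n^2 - 5*n/2 - 7/2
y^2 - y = y*(y - 1)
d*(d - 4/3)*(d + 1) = d^3 - d^2/3 - 4*d/3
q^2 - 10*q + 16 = (q - 8)*(q - 2)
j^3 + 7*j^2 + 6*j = j*(j + 1)*(j + 6)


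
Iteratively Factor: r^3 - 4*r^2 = (r)*(r^2 - 4*r) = r*(r - 4)*(r)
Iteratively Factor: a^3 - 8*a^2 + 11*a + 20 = (a - 5)*(a^2 - 3*a - 4) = (a - 5)*(a - 4)*(a + 1)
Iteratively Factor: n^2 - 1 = (n + 1)*(n - 1)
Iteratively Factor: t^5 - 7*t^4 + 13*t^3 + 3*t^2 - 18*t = (t)*(t^4 - 7*t^3 + 13*t^2 + 3*t - 18) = t*(t - 2)*(t^3 - 5*t^2 + 3*t + 9) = t*(t - 3)*(t - 2)*(t^2 - 2*t - 3) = t*(t - 3)*(t - 2)*(t + 1)*(t - 3)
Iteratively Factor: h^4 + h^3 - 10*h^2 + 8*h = (h)*(h^3 + h^2 - 10*h + 8) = h*(h + 4)*(h^2 - 3*h + 2) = h*(h - 1)*(h + 4)*(h - 2)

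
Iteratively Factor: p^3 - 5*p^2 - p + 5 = (p - 5)*(p^2 - 1) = (p - 5)*(p - 1)*(p + 1)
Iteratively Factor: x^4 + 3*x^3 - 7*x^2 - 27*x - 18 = (x + 3)*(x^3 - 7*x - 6) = (x - 3)*(x + 3)*(x^2 + 3*x + 2) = (x - 3)*(x + 2)*(x + 3)*(x + 1)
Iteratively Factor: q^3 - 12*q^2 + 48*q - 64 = (q - 4)*(q^2 - 8*q + 16) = (q - 4)^2*(q - 4)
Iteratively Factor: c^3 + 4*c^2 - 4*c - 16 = (c - 2)*(c^2 + 6*c + 8) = (c - 2)*(c + 4)*(c + 2)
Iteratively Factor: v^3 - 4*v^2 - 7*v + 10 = (v + 2)*(v^2 - 6*v + 5) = (v - 5)*(v + 2)*(v - 1)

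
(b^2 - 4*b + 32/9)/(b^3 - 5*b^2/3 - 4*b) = (-9*b^2 + 36*b - 32)/(3*b*(-3*b^2 + 5*b + 12))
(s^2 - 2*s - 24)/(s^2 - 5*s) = (s^2 - 2*s - 24)/(s*(s - 5))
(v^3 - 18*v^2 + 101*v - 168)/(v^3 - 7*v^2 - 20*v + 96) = (v - 7)/(v + 4)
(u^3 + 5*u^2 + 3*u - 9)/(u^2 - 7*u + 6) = (u^2 + 6*u + 9)/(u - 6)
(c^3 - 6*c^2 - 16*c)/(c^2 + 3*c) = (c^2 - 6*c - 16)/(c + 3)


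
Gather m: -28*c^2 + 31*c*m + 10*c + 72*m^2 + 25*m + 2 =-28*c^2 + 10*c + 72*m^2 + m*(31*c + 25) + 2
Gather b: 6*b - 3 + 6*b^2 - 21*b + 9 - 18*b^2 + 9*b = -12*b^2 - 6*b + 6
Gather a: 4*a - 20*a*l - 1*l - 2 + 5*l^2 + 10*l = a*(4 - 20*l) + 5*l^2 + 9*l - 2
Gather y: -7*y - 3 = -7*y - 3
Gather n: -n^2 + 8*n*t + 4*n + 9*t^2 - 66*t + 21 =-n^2 + n*(8*t + 4) + 9*t^2 - 66*t + 21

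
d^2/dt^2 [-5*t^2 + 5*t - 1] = -10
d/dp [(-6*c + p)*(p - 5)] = -6*c + 2*p - 5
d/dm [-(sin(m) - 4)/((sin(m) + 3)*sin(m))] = (cos(m) - 8/tan(m) - 12*cos(m)/sin(m)^2)/(sin(m) + 3)^2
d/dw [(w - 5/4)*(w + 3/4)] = 2*w - 1/2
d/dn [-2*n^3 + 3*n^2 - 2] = 6*n*(1 - n)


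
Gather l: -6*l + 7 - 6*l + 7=14 - 12*l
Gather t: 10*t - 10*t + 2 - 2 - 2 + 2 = 0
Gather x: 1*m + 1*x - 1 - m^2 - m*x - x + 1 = -m^2 - m*x + m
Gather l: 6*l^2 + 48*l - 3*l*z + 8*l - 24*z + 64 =6*l^2 + l*(56 - 3*z) - 24*z + 64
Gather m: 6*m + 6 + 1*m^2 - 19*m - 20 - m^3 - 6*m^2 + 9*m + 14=-m^3 - 5*m^2 - 4*m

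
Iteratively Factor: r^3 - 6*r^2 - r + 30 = (r - 3)*(r^2 - 3*r - 10) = (r - 5)*(r - 3)*(r + 2)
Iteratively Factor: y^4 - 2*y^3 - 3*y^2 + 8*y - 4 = (y - 1)*(y^3 - y^2 - 4*y + 4) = (y - 2)*(y - 1)*(y^2 + y - 2) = (y - 2)*(y - 1)^2*(y + 2)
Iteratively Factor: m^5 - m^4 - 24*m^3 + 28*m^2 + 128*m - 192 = (m - 2)*(m^4 + m^3 - 22*m^2 - 16*m + 96) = (m - 2)*(m + 4)*(m^3 - 3*m^2 - 10*m + 24) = (m - 2)^2*(m + 4)*(m^2 - m - 12) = (m - 2)^2*(m + 3)*(m + 4)*(m - 4)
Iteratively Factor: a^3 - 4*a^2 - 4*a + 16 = (a + 2)*(a^2 - 6*a + 8) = (a - 2)*(a + 2)*(a - 4)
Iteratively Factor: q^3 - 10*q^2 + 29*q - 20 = (q - 1)*(q^2 - 9*q + 20) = (q - 5)*(q - 1)*(q - 4)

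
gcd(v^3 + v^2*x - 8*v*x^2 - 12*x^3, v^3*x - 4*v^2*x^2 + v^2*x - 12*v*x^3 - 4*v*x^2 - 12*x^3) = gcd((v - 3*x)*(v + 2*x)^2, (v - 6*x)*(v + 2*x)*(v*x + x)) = v + 2*x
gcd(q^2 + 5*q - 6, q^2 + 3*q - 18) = q + 6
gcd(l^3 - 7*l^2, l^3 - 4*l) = l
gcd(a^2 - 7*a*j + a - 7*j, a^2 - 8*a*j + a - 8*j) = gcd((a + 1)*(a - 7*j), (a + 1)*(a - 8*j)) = a + 1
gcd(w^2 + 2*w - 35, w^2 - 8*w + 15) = w - 5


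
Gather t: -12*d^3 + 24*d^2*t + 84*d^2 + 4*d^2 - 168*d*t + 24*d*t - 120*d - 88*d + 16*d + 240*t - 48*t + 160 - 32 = -12*d^3 + 88*d^2 - 192*d + t*(24*d^2 - 144*d + 192) + 128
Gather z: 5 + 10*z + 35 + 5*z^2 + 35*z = 5*z^2 + 45*z + 40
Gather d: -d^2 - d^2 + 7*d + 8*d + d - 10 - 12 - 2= -2*d^2 + 16*d - 24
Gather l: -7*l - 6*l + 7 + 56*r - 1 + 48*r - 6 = -13*l + 104*r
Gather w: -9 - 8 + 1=-16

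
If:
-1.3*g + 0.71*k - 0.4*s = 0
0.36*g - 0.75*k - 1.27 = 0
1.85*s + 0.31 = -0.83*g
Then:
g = -1.46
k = -2.39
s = 0.49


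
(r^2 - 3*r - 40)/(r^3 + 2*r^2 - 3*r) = (r^2 - 3*r - 40)/(r*(r^2 + 2*r - 3))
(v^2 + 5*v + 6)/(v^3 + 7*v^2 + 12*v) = (v + 2)/(v*(v + 4))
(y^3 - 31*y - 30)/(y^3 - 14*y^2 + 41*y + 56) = (y^2 - y - 30)/(y^2 - 15*y + 56)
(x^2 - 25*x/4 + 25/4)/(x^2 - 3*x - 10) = (x - 5/4)/(x + 2)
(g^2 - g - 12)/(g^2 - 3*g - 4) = (g + 3)/(g + 1)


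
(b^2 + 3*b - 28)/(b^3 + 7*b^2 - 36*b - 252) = (b - 4)/(b^2 - 36)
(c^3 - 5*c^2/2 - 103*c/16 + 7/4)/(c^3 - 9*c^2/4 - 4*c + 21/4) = (c^2 - 17*c/4 + 1)/(c^2 - 4*c + 3)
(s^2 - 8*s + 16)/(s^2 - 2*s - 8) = (s - 4)/(s + 2)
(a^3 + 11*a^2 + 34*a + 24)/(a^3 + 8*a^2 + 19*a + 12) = (a + 6)/(a + 3)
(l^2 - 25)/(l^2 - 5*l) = (l + 5)/l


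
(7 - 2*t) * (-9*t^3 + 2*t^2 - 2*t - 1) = 18*t^4 - 67*t^3 + 18*t^2 - 12*t - 7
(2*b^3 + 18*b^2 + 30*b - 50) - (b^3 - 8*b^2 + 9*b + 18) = b^3 + 26*b^2 + 21*b - 68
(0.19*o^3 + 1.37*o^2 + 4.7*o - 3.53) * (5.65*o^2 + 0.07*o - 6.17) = 1.0735*o^5 + 7.7538*o^4 + 25.4786*o^3 - 28.0684*o^2 - 29.2461*o + 21.7801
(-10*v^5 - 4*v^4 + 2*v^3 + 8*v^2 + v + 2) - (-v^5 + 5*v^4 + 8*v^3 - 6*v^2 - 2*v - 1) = -9*v^5 - 9*v^4 - 6*v^3 + 14*v^2 + 3*v + 3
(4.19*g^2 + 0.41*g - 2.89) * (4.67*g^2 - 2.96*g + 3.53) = 19.5673*g^4 - 10.4877*g^3 + 0.0808000000000013*g^2 + 10.0017*g - 10.2017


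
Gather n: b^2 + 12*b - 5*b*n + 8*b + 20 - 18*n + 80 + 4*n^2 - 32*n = b^2 + 20*b + 4*n^2 + n*(-5*b - 50) + 100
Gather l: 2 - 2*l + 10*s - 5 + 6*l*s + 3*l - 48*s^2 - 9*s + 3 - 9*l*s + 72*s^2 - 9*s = l*(1 - 3*s) + 24*s^2 - 8*s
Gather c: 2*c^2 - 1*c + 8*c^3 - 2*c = 8*c^3 + 2*c^2 - 3*c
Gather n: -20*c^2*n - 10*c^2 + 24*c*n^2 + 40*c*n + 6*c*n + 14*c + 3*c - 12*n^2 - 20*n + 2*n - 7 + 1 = -10*c^2 + 17*c + n^2*(24*c - 12) + n*(-20*c^2 + 46*c - 18) - 6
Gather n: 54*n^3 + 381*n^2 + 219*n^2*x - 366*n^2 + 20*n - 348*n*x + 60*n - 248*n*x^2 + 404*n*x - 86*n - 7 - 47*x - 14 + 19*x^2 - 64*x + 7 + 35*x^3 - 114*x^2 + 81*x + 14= 54*n^3 + n^2*(219*x + 15) + n*(-248*x^2 + 56*x - 6) + 35*x^3 - 95*x^2 - 30*x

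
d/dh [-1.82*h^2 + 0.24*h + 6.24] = 0.24 - 3.64*h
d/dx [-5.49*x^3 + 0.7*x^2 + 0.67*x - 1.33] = -16.47*x^2 + 1.4*x + 0.67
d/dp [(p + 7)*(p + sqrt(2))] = 2*p + sqrt(2) + 7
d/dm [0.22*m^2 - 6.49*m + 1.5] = 0.44*m - 6.49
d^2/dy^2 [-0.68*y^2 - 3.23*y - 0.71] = -1.36000000000000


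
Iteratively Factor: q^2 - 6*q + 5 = (q - 1)*(q - 5)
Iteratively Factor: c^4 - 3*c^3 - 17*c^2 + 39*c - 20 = (c + 4)*(c^3 - 7*c^2 + 11*c - 5) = (c - 1)*(c + 4)*(c^2 - 6*c + 5) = (c - 1)^2*(c + 4)*(c - 5)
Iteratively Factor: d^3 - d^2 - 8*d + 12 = (d + 3)*(d^2 - 4*d + 4) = (d - 2)*(d + 3)*(d - 2)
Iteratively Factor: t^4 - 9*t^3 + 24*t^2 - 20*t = (t)*(t^3 - 9*t^2 + 24*t - 20) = t*(t - 5)*(t^2 - 4*t + 4) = t*(t - 5)*(t - 2)*(t - 2)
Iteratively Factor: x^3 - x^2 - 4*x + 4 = (x - 1)*(x^2 - 4) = (x - 1)*(x + 2)*(x - 2)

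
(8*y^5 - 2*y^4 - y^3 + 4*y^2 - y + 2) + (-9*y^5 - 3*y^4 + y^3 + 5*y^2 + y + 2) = -y^5 - 5*y^4 + 9*y^2 + 4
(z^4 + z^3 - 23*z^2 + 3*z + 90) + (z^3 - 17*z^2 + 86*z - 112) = z^4 + 2*z^3 - 40*z^2 + 89*z - 22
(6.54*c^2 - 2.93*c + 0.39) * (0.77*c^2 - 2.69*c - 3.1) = 5.0358*c^4 - 19.8487*c^3 - 12.092*c^2 + 8.0339*c - 1.209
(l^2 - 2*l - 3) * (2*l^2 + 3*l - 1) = 2*l^4 - l^3 - 13*l^2 - 7*l + 3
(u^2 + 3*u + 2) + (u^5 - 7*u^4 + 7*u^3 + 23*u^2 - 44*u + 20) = u^5 - 7*u^4 + 7*u^3 + 24*u^2 - 41*u + 22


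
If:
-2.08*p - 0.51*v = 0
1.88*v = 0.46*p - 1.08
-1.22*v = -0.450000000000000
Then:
No Solution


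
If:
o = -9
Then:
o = -9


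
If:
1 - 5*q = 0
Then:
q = 1/5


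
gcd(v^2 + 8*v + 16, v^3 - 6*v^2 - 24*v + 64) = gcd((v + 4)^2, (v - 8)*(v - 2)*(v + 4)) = v + 4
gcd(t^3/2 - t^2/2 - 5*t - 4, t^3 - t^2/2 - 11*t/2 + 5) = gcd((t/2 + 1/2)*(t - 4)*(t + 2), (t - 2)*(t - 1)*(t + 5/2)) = 1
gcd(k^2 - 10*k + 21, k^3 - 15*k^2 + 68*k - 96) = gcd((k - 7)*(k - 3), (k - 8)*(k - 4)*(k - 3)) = k - 3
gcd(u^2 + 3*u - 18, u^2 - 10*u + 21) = u - 3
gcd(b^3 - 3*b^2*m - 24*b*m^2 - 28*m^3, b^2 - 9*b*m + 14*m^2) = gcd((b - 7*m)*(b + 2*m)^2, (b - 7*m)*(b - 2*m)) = b - 7*m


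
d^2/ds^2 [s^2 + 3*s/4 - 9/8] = 2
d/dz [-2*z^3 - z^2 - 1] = 2*z*(-3*z - 1)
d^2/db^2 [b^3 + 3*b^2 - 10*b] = 6*b + 6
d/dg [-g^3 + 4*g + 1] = 4 - 3*g^2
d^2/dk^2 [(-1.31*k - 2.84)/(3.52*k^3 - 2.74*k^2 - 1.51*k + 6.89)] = (-97.388544*k^5 - 346.456704*k^4 + 404.663976*k^3 + 343.89552*k^2 + 194.38062*k - 147.439634)/(43.614208*k^9 - 101.849088*k^8 + 23.151744*k^7 + 322.920632*k^6 - 408.647604*k^5 - 83.290698*k^4 + 668.902541*k^3 - 343.090995*k^2 - 215.048613*k + 327.082769)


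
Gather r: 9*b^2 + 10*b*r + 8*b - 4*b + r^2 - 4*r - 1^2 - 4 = 9*b^2 + 4*b + r^2 + r*(10*b - 4) - 5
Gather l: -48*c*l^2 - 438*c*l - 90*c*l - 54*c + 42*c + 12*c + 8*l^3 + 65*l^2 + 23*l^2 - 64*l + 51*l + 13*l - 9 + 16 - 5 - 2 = -528*c*l + 8*l^3 + l^2*(88 - 48*c)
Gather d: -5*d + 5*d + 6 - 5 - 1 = 0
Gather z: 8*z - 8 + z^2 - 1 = z^2 + 8*z - 9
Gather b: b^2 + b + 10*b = b^2 + 11*b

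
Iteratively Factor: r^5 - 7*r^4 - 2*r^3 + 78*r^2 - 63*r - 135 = (r - 3)*(r^4 - 4*r^3 - 14*r^2 + 36*r + 45) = (r - 5)*(r - 3)*(r^3 + r^2 - 9*r - 9) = (r - 5)*(r - 3)*(r + 3)*(r^2 - 2*r - 3) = (r - 5)*(r - 3)^2*(r + 3)*(r + 1)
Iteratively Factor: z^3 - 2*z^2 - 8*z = (z + 2)*(z^2 - 4*z) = (z - 4)*(z + 2)*(z)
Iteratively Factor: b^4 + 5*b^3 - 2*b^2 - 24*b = (b - 2)*(b^3 + 7*b^2 + 12*b) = (b - 2)*(b + 4)*(b^2 + 3*b) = b*(b - 2)*(b + 4)*(b + 3)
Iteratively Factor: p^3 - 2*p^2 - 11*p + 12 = (p - 4)*(p^2 + 2*p - 3) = (p - 4)*(p - 1)*(p + 3)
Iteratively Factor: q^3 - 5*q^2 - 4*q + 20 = (q - 2)*(q^2 - 3*q - 10) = (q - 2)*(q + 2)*(q - 5)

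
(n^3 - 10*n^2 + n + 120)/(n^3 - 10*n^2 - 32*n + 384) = (n^2 - 2*n - 15)/(n^2 - 2*n - 48)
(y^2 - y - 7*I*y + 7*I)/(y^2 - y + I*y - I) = (y - 7*I)/(y + I)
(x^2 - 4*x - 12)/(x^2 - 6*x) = (x + 2)/x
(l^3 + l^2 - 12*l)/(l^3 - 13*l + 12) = l/(l - 1)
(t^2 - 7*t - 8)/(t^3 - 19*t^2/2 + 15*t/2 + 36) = 2*(t + 1)/(2*t^2 - 3*t - 9)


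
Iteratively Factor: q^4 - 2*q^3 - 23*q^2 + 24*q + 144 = (q + 3)*(q^3 - 5*q^2 - 8*q + 48) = (q + 3)^2*(q^2 - 8*q + 16) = (q - 4)*(q + 3)^2*(q - 4)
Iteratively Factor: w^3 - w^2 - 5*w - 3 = (w + 1)*(w^2 - 2*w - 3) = (w - 3)*(w + 1)*(w + 1)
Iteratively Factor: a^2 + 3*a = (a + 3)*(a)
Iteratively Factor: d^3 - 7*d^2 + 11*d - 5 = (d - 1)*(d^2 - 6*d + 5) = (d - 1)^2*(d - 5)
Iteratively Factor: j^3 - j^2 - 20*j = (j - 5)*(j^2 + 4*j) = j*(j - 5)*(j + 4)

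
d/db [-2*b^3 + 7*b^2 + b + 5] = -6*b^2 + 14*b + 1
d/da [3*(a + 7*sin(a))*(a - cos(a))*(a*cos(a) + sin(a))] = -3*(a + 7*sin(a))*(a - cos(a))*(a*sin(a) - 2*cos(a)) + 3*(a + 7*sin(a))*(a*cos(a) + sin(a))*(sin(a) + 1) + 3*(a - cos(a))*(a*cos(a) + sin(a))*(7*cos(a) + 1)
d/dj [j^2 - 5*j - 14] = 2*j - 5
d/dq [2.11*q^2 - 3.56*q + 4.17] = 4.22*q - 3.56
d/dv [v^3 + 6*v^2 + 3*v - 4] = 3*v^2 + 12*v + 3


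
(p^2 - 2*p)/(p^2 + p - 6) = p/(p + 3)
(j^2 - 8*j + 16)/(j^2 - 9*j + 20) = (j - 4)/(j - 5)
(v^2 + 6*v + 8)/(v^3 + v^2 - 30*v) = (v^2 + 6*v + 8)/(v*(v^2 + v - 30))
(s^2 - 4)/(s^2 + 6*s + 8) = (s - 2)/(s + 4)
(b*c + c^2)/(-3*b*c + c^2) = (-b - c)/(3*b - c)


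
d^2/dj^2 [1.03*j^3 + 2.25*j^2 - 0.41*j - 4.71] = 6.18*j + 4.5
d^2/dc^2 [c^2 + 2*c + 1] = 2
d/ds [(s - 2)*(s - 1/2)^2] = 3*s^2 - 6*s + 9/4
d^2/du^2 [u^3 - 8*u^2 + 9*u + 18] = 6*u - 16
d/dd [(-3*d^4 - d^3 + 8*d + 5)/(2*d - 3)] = (-18*d^4 + 32*d^3 + 9*d^2 - 34)/(4*d^2 - 12*d + 9)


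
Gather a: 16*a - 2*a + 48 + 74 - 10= 14*a + 112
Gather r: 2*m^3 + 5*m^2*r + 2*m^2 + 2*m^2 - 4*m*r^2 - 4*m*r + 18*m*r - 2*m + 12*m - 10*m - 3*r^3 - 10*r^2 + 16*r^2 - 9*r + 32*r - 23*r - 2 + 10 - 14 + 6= 2*m^3 + 4*m^2 - 3*r^3 + r^2*(6 - 4*m) + r*(5*m^2 + 14*m)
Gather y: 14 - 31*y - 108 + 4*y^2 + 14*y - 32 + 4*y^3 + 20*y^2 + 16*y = 4*y^3 + 24*y^2 - y - 126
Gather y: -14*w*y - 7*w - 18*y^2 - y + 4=-7*w - 18*y^2 + y*(-14*w - 1) + 4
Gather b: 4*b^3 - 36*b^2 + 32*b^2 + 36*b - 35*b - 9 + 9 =4*b^3 - 4*b^2 + b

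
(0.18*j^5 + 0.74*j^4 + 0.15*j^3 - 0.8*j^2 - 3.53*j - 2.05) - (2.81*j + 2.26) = 0.18*j^5 + 0.74*j^4 + 0.15*j^3 - 0.8*j^2 - 6.34*j - 4.31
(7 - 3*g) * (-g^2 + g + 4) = 3*g^3 - 10*g^2 - 5*g + 28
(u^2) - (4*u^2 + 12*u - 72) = -3*u^2 - 12*u + 72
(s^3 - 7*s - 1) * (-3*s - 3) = -3*s^4 - 3*s^3 + 21*s^2 + 24*s + 3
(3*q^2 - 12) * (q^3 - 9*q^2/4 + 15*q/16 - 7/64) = 3*q^5 - 27*q^4/4 - 147*q^3/16 + 1707*q^2/64 - 45*q/4 + 21/16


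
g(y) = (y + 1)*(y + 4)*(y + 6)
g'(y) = (y + 1)*(y + 4) + (y + 1)*(y + 6) + (y + 4)*(y + 6)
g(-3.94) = -0.36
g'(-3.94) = -6.11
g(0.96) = 67.66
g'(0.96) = 57.88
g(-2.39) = -8.08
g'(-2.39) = -1.44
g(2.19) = 161.72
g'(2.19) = 96.57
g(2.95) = 245.70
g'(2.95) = 125.01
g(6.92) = 1117.40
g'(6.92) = 329.90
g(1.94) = 138.66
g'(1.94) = 87.97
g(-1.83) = -7.51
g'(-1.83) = 3.79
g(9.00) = 1950.00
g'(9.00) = 475.00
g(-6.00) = 0.00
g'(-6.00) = 10.00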